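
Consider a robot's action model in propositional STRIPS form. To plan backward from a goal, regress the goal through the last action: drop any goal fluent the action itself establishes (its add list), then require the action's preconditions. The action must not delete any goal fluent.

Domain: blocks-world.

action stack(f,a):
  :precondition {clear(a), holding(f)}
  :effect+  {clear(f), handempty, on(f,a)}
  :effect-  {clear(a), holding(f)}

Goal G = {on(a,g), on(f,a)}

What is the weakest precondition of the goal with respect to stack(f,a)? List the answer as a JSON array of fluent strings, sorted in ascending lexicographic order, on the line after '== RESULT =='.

Compute (G \ add) ∪ pre:
  G ∩ del = {}  (empty — regression defined)
  G \ add = {on(a,g), on(f,a)} \ {clear(f), handempty, on(f,a)} = {on(a,g)}
  ∪ pre   = {on(a,g)} ∪ {clear(a), holding(f)}
          = {clear(a), holding(f), on(a,g)}

== RESULT ==
["clear(a)", "holding(f)", "on(a,g)"]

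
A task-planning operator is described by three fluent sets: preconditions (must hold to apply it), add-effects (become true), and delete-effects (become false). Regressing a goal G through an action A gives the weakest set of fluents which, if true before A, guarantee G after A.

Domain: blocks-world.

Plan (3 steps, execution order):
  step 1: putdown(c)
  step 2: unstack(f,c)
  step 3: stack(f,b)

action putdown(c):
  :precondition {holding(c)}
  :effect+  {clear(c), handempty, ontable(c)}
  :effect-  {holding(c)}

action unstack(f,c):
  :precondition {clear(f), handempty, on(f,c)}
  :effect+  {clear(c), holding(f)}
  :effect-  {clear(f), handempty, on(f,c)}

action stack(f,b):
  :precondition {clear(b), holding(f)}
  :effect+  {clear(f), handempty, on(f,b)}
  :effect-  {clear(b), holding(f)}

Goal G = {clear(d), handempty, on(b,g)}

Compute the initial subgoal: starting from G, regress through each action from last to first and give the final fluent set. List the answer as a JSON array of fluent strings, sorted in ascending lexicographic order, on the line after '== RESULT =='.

Work backward from the goal:
  through step 3 (stack(f,b)): drop {handempty}, keep {clear(d), on(b,g)}, require {clear(b), holding(f)}
    → {clear(b), clear(d), holding(f), on(b,g)}
  through step 2 (unstack(f,c)): drop {holding(f)}, keep {clear(b), clear(d), on(b,g)}, require {clear(f), handempty, on(f,c)}
    → {clear(b), clear(d), clear(f), handempty, on(b,g), on(f,c)}
  through step 1 (putdown(c)): drop {handempty}, keep {clear(b), clear(d), clear(f), on(b,g), on(f,c)}, require {holding(c)}
    → {clear(b), clear(d), clear(f), holding(c), on(b,g), on(f,c)}

== RESULT ==
["clear(b)", "clear(d)", "clear(f)", "holding(c)", "on(b,g)", "on(f,c)"]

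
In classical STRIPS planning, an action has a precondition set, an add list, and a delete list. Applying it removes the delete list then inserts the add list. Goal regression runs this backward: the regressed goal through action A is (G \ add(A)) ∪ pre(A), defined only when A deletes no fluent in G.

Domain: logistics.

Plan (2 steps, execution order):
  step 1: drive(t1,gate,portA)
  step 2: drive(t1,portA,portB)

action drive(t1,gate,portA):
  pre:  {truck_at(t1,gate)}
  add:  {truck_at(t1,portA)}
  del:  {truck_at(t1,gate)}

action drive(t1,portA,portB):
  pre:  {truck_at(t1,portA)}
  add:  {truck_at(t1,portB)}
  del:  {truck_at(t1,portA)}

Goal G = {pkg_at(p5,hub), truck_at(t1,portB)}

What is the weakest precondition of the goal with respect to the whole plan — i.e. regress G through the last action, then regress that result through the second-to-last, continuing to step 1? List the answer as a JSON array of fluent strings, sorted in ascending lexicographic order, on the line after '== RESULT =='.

Regress step by step:
  through step 2 (drive(t1,portA,portB)): drop {truck_at(t1,portB)}, keep {pkg_at(p5,hub)}, require {truck_at(t1,portA)}
    → {pkg_at(p5,hub), truck_at(t1,portA)}
  through step 1 (drive(t1,gate,portA)): drop {truck_at(t1,portA)}, keep {pkg_at(p5,hub)}, require {truck_at(t1,gate)}
    → {pkg_at(p5,hub), truck_at(t1,gate)}

== RESULT ==
["pkg_at(p5,hub)", "truck_at(t1,gate)"]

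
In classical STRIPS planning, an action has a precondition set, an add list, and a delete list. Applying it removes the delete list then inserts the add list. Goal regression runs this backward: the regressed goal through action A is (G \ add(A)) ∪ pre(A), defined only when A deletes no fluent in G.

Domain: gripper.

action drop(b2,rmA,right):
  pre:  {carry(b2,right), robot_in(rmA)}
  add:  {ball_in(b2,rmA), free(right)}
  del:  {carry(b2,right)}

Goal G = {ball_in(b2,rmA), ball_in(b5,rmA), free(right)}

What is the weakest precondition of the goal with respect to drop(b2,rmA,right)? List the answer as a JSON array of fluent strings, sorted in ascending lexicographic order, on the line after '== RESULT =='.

Compute (G \ add) ∪ pre:
  G ∩ del = {}  (empty — regression defined)
  G \ add = {ball_in(b2,rmA), ball_in(b5,rmA), free(right)} \ {ball_in(b2,rmA), free(right)} = {ball_in(b5,rmA)}
  ∪ pre   = {ball_in(b5,rmA)} ∪ {carry(b2,right), robot_in(rmA)}
          = {ball_in(b5,rmA), carry(b2,right), robot_in(rmA)}

== RESULT ==
["ball_in(b5,rmA)", "carry(b2,right)", "robot_in(rmA)"]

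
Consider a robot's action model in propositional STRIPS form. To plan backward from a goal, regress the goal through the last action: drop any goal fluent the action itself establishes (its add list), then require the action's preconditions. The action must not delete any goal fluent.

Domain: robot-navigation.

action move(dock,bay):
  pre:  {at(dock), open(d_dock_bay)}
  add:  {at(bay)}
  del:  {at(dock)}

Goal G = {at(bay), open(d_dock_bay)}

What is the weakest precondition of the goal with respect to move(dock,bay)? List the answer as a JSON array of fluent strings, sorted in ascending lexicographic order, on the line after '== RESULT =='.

Regress:
  G ∩ del = {}  (empty — regression defined)
  G \ add = {at(bay), open(d_dock_bay)} \ {at(bay)} = {open(d_dock_bay)}
  ∪ pre   = {open(d_dock_bay)} ∪ {at(dock), open(d_dock_bay)}
          = {at(dock), open(d_dock_bay)}

== RESULT ==
["at(dock)", "open(d_dock_bay)"]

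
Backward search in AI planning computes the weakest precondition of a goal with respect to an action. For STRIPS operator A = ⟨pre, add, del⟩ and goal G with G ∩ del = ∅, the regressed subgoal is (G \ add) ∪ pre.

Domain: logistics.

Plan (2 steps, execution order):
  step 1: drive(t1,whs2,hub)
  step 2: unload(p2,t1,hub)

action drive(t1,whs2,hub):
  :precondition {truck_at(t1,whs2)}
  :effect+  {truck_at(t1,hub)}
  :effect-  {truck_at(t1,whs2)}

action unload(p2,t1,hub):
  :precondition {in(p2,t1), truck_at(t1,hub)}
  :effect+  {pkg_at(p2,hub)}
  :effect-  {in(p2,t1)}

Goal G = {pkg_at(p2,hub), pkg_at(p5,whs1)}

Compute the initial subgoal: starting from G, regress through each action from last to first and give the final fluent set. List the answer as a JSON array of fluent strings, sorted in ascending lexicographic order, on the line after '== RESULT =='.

Regress step by step:
  through step 2 (unload(p2,t1,hub)): drop {pkg_at(p2,hub)}, keep {pkg_at(p5,whs1)}, require {in(p2,t1), truck_at(t1,hub)}
    → {in(p2,t1), pkg_at(p5,whs1), truck_at(t1,hub)}
  through step 1 (drive(t1,whs2,hub)): drop {truck_at(t1,hub)}, keep {in(p2,t1), pkg_at(p5,whs1)}, require {truck_at(t1,whs2)}
    → {in(p2,t1), pkg_at(p5,whs1), truck_at(t1,whs2)}

== RESULT ==
["in(p2,t1)", "pkg_at(p5,whs1)", "truck_at(t1,whs2)"]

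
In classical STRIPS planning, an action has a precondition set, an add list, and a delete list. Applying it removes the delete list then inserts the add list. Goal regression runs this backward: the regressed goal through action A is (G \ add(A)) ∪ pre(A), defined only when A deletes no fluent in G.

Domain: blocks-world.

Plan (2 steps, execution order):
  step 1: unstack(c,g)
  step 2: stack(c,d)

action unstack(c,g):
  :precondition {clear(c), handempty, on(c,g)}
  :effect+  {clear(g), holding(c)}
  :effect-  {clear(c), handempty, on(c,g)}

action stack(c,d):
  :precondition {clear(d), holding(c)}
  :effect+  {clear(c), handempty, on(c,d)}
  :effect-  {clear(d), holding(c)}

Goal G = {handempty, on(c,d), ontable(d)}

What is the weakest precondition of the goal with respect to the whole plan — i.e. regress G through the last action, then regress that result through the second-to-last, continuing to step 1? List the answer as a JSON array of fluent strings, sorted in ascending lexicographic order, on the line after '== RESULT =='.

Work backward from the goal:
  through step 2 (stack(c,d)): drop {handempty, on(c,d)}, keep {ontable(d)}, require {clear(d), holding(c)}
    → {clear(d), holding(c), ontable(d)}
  through step 1 (unstack(c,g)): drop {holding(c)}, keep {clear(d), ontable(d)}, require {clear(c), handempty, on(c,g)}
    → {clear(c), clear(d), handempty, on(c,g), ontable(d)}

== RESULT ==
["clear(c)", "clear(d)", "handempty", "on(c,g)", "ontable(d)"]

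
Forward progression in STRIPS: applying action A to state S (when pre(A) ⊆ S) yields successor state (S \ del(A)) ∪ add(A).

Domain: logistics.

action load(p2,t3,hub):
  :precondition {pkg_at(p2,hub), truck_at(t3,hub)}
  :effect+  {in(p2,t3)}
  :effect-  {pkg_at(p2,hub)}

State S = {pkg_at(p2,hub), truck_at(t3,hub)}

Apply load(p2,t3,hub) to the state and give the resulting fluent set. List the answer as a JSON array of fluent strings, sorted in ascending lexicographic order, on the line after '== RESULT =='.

Compute (S \ del) ∪ add:
  pre ⊆ S: {pkg_at(p2,hub), truck_at(t3,hub)} ⊆ S  — applicable
  S \ del = {truck_at(t3,hub)}
  ∪ add   = {in(p2,t3), truck_at(t3,hub)}

== RESULT ==
["in(p2,t3)", "truck_at(t3,hub)"]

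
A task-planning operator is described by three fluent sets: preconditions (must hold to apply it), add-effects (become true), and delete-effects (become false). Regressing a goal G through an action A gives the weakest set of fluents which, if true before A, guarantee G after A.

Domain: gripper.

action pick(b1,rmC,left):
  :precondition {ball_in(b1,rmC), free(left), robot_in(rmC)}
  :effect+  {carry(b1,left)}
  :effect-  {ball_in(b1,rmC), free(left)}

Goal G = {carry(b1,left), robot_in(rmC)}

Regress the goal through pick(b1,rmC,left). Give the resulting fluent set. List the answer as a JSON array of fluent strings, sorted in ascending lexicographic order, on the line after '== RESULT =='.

Compute (G \ add) ∪ pre:
  G ∩ del = {}  (empty — regression defined)
  G \ add = {carry(b1,left), robot_in(rmC)} \ {carry(b1,left)} = {robot_in(rmC)}
  ∪ pre   = {robot_in(rmC)} ∪ {ball_in(b1,rmC), free(left), robot_in(rmC)}
          = {ball_in(b1,rmC), free(left), robot_in(rmC)}

== RESULT ==
["ball_in(b1,rmC)", "free(left)", "robot_in(rmC)"]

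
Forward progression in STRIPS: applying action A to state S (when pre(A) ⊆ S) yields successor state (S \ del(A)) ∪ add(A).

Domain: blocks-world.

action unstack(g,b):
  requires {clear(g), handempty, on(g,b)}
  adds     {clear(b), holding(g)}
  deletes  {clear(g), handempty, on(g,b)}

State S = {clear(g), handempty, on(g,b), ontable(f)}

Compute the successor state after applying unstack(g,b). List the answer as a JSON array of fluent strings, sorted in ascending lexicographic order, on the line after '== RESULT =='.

Compute (S \ del) ∪ add:
  pre ⊆ S: {clear(g), handempty, on(g,b)} ⊆ S  — applicable
  S \ del = {ontable(f)}
  ∪ add   = {clear(b), holding(g), ontable(f)}

== RESULT ==
["clear(b)", "holding(g)", "ontable(f)"]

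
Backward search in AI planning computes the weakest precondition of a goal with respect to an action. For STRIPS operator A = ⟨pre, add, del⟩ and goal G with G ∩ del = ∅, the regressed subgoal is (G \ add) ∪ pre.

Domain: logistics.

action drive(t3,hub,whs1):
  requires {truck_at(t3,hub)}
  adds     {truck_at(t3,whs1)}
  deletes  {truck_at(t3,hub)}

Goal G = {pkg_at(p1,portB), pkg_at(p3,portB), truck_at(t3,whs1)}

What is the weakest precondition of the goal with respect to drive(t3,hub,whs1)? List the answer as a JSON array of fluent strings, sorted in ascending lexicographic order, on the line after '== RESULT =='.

Compute (G \ add) ∪ pre:
  G ∩ del = {}  (empty — regression defined)
  G \ add = {pkg_at(p1,portB), pkg_at(p3,portB), truck_at(t3,whs1)} \ {truck_at(t3,whs1)} = {pkg_at(p1,portB), pkg_at(p3,portB)}
  ∪ pre   = {pkg_at(p1,portB), pkg_at(p3,portB)} ∪ {truck_at(t3,hub)}
          = {pkg_at(p1,portB), pkg_at(p3,portB), truck_at(t3,hub)}

== RESULT ==
["pkg_at(p1,portB)", "pkg_at(p3,portB)", "truck_at(t3,hub)"]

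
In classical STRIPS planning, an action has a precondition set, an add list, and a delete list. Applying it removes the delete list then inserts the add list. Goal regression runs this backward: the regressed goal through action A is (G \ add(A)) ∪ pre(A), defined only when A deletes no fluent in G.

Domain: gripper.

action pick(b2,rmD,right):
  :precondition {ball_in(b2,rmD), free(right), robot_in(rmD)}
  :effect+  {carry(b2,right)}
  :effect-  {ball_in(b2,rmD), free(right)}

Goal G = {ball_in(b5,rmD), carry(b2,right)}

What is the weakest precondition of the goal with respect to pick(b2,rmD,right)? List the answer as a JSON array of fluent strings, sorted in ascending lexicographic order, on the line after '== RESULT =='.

Compute (G \ add) ∪ pre:
  G ∩ del = {}  (empty — regression defined)
  G \ add = {ball_in(b5,rmD), carry(b2,right)} \ {carry(b2,right)} = {ball_in(b5,rmD)}
  ∪ pre   = {ball_in(b5,rmD)} ∪ {ball_in(b2,rmD), free(right), robot_in(rmD)}
          = {ball_in(b2,rmD), ball_in(b5,rmD), free(right), robot_in(rmD)}

== RESULT ==
["ball_in(b2,rmD)", "ball_in(b5,rmD)", "free(right)", "robot_in(rmD)"]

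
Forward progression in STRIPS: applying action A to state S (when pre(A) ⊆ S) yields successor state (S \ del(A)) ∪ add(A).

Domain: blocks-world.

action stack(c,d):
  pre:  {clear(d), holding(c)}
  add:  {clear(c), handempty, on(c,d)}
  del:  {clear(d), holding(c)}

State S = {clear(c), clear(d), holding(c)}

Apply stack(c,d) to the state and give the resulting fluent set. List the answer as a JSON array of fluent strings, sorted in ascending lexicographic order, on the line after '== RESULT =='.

Progress:
  pre ⊆ S: {clear(d), holding(c)} ⊆ S  — applicable
  S \ del = {clear(c)}
  ∪ add   = {clear(c), handempty, on(c,d)}

== RESULT ==
["clear(c)", "handempty", "on(c,d)"]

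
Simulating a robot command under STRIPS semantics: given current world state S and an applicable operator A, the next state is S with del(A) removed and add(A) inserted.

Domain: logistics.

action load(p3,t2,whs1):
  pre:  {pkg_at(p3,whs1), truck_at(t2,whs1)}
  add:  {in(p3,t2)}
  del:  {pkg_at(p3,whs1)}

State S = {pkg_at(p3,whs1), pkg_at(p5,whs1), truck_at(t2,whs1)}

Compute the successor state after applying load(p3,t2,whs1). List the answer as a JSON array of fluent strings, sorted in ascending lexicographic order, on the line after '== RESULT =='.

Progress:
  pre ⊆ S: {pkg_at(p3,whs1), truck_at(t2,whs1)} ⊆ S  — applicable
  S \ del = {pkg_at(p5,whs1), truck_at(t2,whs1)}
  ∪ add   = {in(p3,t2), pkg_at(p5,whs1), truck_at(t2,whs1)}

== RESULT ==
["in(p3,t2)", "pkg_at(p5,whs1)", "truck_at(t2,whs1)"]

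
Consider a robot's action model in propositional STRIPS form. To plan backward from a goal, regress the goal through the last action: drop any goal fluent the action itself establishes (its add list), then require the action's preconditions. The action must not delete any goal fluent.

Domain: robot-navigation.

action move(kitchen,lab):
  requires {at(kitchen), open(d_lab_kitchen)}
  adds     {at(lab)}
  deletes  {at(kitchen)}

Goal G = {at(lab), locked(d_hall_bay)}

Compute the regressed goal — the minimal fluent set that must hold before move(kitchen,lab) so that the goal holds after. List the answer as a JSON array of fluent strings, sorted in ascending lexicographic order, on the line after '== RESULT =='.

Compute (G \ add) ∪ pre:
  G ∩ del = {}  (empty — regression defined)
  G \ add = {at(lab), locked(d_hall_bay)} \ {at(lab)} = {locked(d_hall_bay)}
  ∪ pre   = {locked(d_hall_bay)} ∪ {at(kitchen), open(d_lab_kitchen)}
          = {at(kitchen), locked(d_hall_bay), open(d_lab_kitchen)}

== RESULT ==
["at(kitchen)", "locked(d_hall_bay)", "open(d_lab_kitchen)"]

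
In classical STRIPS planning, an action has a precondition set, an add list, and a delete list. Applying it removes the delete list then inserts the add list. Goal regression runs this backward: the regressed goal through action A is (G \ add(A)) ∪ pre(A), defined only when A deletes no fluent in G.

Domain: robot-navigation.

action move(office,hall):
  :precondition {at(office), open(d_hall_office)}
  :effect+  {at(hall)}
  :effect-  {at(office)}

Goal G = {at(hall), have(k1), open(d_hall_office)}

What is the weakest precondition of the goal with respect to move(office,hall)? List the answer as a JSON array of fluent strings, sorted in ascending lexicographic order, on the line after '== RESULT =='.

Regress:
  G ∩ del = {}  (empty — regression defined)
  G \ add = {at(hall), have(k1), open(d_hall_office)} \ {at(hall)} = {have(k1), open(d_hall_office)}
  ∪ pre   = {have(k1), open(d_hall_office)} ∪ {at(office), open(d_hall_office)}
          = {at(office), have(k1), open(d_hall_office)}

== RESULT ==
["at(office)", "have(k1)", "open(d_hall_office)"]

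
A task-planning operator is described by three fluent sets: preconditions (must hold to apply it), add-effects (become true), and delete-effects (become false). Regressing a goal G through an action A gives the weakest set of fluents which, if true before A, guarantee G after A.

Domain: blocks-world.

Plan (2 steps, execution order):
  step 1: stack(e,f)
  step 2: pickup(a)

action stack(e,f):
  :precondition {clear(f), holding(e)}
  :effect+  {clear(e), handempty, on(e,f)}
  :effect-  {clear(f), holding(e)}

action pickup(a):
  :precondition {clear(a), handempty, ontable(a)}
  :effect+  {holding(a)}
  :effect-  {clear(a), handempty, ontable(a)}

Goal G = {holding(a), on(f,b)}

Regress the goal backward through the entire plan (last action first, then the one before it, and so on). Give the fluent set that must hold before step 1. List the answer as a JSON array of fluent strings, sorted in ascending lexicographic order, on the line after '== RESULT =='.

Regress step by step:
  through step 2 (pickup(a)): drop {holding(a)}, keep {on(f,b)}, require {clear(a), handempty, ontable(a)}
    → {clear(a), handempty, on(f,b), ontable(a)}
  through step 1 (stack(e,f)): drop {handempty}, keep {clear(a), on(f,b), ontable(a)}, require {clear(f), holding(e)}
    → {clear(a), clear(f), holding(e), on(f,b), ontable(a)}

== RESULT ==
["clear(a)", "clear(f)", "holding(e)", "on(f,b)", "ontable(a)"]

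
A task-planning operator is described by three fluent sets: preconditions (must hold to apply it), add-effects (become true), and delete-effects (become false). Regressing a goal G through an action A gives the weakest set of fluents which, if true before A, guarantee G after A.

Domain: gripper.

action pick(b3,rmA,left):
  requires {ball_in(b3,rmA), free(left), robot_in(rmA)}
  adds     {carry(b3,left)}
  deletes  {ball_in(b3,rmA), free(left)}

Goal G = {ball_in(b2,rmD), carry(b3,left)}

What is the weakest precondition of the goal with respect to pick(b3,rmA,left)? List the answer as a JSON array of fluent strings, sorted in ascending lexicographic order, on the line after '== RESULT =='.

Regress:
  G ∩ del = {}  (empty — regression defined)
  G \ add = {ball_in(b2,rmD), carry(b3,left)} \ {carry(b3,left)} = {ball_in(b2,rmD)}
  ∪ pre   = {ball_in(b2,rmD)} ∪ {ball_in(b3,rmA), free(left), robot_in(rmA)}
          = {ball_in(b2,rmD), ball_in(b3,rmA), free(left), robot_in(rmA)}

== RESULT ==
["ball_in(b2,rmD)", "ball_in(b3,rmA)", "free(left)", "robot_in(rmA)"]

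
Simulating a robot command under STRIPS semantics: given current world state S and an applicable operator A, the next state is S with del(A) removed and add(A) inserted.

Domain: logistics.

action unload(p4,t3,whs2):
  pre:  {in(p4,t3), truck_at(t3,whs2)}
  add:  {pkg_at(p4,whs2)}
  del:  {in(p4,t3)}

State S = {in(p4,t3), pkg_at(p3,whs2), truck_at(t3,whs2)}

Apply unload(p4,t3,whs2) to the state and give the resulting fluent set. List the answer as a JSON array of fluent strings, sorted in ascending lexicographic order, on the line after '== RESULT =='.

Compute (S \ del) ∪ add:
  pre ⊆ S: {in(p4,t3), truck_at(t3,whs2)} ⊆ S  — applicable
  S \ del = {pkg_at(p3,whs2), truck_at(t3,whs2)}
  ∪ add   = {pkg_at(p3,whs2), pkg_at(p4,whs2), truck_at(t3,whs2)}

== RESULT ==
["pkg_at(p3,whs2)", "pkg_at(p4,whs2)", "truck_at(t3,whs2)"]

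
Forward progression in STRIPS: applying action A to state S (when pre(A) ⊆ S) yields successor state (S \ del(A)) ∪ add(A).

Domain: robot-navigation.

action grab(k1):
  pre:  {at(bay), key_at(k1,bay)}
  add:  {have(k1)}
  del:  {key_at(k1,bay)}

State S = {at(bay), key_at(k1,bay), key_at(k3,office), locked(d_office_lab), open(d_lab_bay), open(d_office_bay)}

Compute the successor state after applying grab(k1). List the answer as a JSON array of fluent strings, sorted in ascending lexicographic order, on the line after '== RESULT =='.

Compute (S \ del) ∪ add:
  pre ⊆ S: {at(bay), key_at(k1,bay)} ⊆ S  — applicable
  S \ del = {at(bay), key_at(k3,office), locked(d_office_lab), open(d_lab_bay), open(d_office_bay)}
  ∪ add   = {at(bay), have(k1), key_at(k3,office), locked(d_office_lab), open(d_lab_bay), open(d_office_bay)}

== RESULT ==
["at(bay)", "have(k1)", "key_at(k3,office)", "locked(d_office_lab)", "open(d_lab_bay)", "open(d_office_bay)"]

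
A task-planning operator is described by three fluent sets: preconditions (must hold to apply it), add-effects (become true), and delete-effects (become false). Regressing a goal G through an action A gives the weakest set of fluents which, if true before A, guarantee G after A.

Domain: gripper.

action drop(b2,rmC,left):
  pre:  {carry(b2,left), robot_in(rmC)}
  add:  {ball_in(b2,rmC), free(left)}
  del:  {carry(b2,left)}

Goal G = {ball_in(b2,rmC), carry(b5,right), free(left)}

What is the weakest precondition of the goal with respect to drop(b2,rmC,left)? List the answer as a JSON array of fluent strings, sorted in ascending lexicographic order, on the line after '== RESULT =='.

Compute (G \ add) ∪ pre:
  G ∩ del = {}  (empty — regression defined)
  G \ add = {ball_in(b2,rmC), carry(b5,right), free(left)} \ {ball_in(b2,rmC), free(left)} = {carry(b5,right)}
  ∪ pre   = {carry(b5,right)} ∪ {carry(b2,left), robot_in(rmC)}
          = {carry(b2,left), carry(b5,right), robot_in(rmC)}

== RESULT ==
["carry(b2,left)", "carry(b5,right)", "robot_in(rmC)"]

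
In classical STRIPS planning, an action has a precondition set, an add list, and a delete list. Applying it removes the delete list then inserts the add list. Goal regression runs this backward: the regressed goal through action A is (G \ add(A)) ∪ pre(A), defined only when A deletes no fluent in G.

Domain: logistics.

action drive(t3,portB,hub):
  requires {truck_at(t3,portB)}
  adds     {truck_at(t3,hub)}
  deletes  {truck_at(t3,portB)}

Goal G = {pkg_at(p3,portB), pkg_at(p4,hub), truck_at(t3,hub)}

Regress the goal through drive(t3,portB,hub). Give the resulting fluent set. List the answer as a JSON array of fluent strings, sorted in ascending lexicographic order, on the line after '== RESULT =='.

Regress:
  G ∩ del = {}  (empty — regression defined)
  G \ add = {pkg_at(p3,portB), pkg_at(p4,hub), truck_at(t3,hub)} \ {truck_at(t3,hub)} = {pkg_at(p3,portB), pkg_at(p4,hub)}
  ∪ pre   = {pkg_at(p3,portB), pkg_at(p4,hub)} ∪ {truck_at(t3,portB)}
          = {pkg_at(p3,portB), pkg_at(p4,hub), truck_at(t3,portB)}

== RESULT ==
["pkg_at(p3,portB)", "pkg_at(p4,hub)", "truck_at(t3,portB)"]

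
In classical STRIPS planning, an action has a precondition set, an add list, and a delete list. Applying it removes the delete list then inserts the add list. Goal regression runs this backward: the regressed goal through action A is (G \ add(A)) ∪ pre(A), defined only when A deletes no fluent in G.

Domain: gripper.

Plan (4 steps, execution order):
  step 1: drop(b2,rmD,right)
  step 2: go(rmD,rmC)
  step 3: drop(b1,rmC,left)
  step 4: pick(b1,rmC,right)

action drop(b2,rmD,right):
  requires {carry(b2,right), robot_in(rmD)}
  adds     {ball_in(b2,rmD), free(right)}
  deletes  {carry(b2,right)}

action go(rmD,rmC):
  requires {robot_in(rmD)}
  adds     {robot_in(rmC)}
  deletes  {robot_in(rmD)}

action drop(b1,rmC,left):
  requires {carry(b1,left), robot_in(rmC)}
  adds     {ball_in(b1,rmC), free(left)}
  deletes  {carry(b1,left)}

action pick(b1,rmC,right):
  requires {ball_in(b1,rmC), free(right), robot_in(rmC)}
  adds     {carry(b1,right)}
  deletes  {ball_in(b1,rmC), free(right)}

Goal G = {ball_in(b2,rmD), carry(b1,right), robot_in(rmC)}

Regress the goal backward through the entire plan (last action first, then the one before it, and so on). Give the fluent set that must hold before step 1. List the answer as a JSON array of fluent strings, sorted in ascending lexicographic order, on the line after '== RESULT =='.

Work backward from the goal:
  through step 4 (pick(b1,rmC,right)): drop {carry(b1,right)}, keep {ball_in(b2,rmD), robot_in(rmC)}, require {ball_in(b1,rmC), free(right), robot_in(rmC)}
    → {ball_in(b1,rmC), ball_in(b2,rmD), free(right), robot_in(rmC)}
  through step 3 (drop(b1,rmC,left)): drop {ball_in(b1,rmC)}, keep {ball_in(b2,rmD), free(right), robot_in(rmC)}, require {carry(b1,left), robot_in(rmC)}
    → {ball_in(b2,rmD), carry(b1,left), free(right), robot_in(rmC)}
  through step 2 (go(rmD,rmC)): drop {robot_in(rmC)}, keep {ball_in(b2,rmD), carry(b1,left), free(right)}, require {robot_in(rmD)}
    → {ball_in(b2,rmD), carry(b1,left), free(right), robot_in(rmD)}
  through step 1 (drop(b2,rmD,right)): drop {ball_in(b2,rmD), free(right)}, keep {carry(b1,left), robot_in(rmD)}, require {carry(b2,right), robot_in(rmD)}
    → {carry(b1,left), carry(b2,right), robot_in(rmD)}

== RESULT ==
["carry(b1,left)", "carry(b2,right)", "robot_in(rmD)"]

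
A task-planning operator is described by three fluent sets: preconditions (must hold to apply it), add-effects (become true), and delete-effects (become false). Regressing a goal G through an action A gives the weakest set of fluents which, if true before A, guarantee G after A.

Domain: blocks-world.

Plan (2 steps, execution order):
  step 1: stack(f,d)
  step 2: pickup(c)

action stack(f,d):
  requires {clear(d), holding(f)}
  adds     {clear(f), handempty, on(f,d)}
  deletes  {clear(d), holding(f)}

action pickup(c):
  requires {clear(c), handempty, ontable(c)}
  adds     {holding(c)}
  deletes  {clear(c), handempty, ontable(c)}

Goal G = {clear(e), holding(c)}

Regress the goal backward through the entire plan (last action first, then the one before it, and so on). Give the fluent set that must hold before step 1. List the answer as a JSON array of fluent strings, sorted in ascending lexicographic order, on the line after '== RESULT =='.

Regress step by step:
  through step 2 (pickup(c)): drop {holding(c)}, keep {clear(e)}, require {clear(c), handempty, ontable(c)}
    → {clear(c), clear(e), handempty, ontable(c)}
  through step 1 (stack(f,d)): drop {handempty}, keep {clear(c), clear(e), ontable(c)}, require {clear(d), holding(f)}
    → {clear(c), clear(d), clear(e), holding(f), ontable(c)}

== RESULT ==
["clear(c)", "clear(d)", "clear(e)", "holding(f)", "ontable(c)"]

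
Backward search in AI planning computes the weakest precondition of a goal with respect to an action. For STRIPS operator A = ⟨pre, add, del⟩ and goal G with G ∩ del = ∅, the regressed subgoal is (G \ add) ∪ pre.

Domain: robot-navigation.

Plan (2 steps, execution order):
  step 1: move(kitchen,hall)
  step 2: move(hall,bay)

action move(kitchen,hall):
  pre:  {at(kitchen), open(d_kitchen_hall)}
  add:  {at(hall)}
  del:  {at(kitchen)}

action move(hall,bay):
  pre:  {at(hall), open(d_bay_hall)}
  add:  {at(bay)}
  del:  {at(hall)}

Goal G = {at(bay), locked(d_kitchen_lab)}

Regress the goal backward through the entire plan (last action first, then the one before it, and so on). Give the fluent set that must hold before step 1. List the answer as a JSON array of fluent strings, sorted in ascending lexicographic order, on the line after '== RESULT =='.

Regress step by step:
  through step 2 (move(hall,bay)): drop {at(bay)}, keep {locked(d_kitchen_lab)}, require {at(hall), open(d_bay_hall)}
    → {at(hall), locked(d_kitchen_lab), open(d_bay_hall)}
  through step 1 (move(kitchen,hall)): drop {at(hall)}, keep {locked(d_kitchen_lab), open(d_bay_hall)}, require {at(kitchen), open(d_kitchen_hall)}
    → {at(kitchen), locked(d_kitchen_lab), open(d_bay_hall), open(d_kitchen_hall)}

== RESULT ==
["at(kitchen)", "locked(d_kitchen_lab)", "open(d_bay_hall)", "open(d_kitchen_hall)"]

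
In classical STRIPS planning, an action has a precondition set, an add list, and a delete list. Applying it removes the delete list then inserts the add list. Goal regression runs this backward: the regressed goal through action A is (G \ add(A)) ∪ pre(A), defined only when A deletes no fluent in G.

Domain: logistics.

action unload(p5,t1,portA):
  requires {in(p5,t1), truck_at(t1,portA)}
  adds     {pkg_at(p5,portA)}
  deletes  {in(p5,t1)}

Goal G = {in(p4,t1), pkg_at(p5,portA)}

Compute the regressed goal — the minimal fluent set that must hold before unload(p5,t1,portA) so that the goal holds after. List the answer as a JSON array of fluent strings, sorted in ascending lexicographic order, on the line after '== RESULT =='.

Compute (G \ add) ∪ pre:
  G ∩ del = {}  (empty — regression defined)
  G \ add = {in(p4,t1), pkg_at(p5,portA)} \ {pkg_at(p5,portA)} = {in(p4,t1)}
  ∪ pre   = {in(p4,t1)} ∪ {in(p5,t1), truck_at(t1,portA)}
          = {in(p4,t1), in(p5,t1), truck_at(t1,portA)}

== RESULT ==
["in(p4,t1)", "in(p5,t1)", "truck_at(t1,portA)"]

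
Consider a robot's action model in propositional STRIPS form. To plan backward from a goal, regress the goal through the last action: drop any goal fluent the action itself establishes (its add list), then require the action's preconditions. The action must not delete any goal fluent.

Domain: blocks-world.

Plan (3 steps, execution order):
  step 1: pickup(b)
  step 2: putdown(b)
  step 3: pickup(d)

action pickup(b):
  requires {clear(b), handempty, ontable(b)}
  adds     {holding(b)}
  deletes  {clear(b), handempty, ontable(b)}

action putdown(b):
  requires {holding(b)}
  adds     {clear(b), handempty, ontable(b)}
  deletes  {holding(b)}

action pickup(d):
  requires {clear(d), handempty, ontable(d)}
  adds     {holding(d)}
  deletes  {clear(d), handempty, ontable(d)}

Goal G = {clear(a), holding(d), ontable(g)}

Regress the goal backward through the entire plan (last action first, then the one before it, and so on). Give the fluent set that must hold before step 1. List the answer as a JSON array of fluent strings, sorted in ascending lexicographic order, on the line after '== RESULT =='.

Regress step by step:
  through step 3 (pickup(d)): drop {holding(d)}, keep {clear(a), ontable(g)}, require {clear(d), handempty, ontable(d)}
    → {clear(a), clear(d), handempty, ontable(d), ontable(g)}
  through step 2 (putdown(b)): drop {handempty}, keep {clear(a), clear(d), ontable(d), ontable(g)}, require {holding(b)}
    → {clear(a), clear(d), holding(b), ontable(d), ontable(g)}
  through step 1 (pickup(b)): drop {holding(b)}, keep {clear(a), clear(d), ontable(d), ontable(g)}, require {clear(b), handempty, ontable(b)}
    → {clear(a), clear(b), clear(d), handempty, ontable(b), ontable(d), ontable(g)}

== RESULT ==
["clear(a)", "clear(b)", "clear(d)", "handempty", "ontable(b)", "ontable(d)", "ontable(g)"]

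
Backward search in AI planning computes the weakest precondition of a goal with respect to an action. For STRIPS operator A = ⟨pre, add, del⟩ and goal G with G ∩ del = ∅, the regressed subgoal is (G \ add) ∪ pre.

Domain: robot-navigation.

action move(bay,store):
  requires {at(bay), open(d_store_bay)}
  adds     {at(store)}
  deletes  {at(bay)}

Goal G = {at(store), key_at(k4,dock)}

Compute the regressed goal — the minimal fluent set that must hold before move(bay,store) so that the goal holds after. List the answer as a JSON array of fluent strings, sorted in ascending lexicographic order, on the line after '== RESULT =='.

Compute (G \ add) ∪ pre:
  G ∩ del = {}  (empty — regression defined)
  G \ add = {at(store), key_at(k4,dock)} \ {at(store)} = {key_at(k4,dock)}
  ∪ pre   = {key_at(k4,dock)} ∪ {at(bay), open(d_store_bay)}
          = {at(bay), key_at(k4,dock), open(d_store_bay)}

== RESULT ==
["at(bay)", "key_at(k4,dock)", "open(d_store_bay)"]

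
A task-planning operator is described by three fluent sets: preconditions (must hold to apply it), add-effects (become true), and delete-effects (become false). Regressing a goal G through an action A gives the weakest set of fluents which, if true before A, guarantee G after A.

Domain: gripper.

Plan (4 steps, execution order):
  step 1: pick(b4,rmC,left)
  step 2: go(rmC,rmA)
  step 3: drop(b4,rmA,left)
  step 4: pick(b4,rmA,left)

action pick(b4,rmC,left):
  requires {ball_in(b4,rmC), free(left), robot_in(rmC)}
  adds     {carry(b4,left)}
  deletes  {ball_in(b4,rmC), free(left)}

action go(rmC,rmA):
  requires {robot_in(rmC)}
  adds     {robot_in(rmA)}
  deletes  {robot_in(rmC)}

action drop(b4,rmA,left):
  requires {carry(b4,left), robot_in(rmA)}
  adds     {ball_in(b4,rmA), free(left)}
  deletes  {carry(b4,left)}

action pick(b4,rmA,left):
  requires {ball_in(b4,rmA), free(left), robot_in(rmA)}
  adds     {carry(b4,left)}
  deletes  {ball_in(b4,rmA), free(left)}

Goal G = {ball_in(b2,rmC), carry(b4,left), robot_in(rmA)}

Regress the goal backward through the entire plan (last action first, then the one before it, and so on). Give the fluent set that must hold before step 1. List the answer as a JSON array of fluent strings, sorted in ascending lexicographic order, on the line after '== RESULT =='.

Work backward from the goal:
  through step 4 (pick(b4,rmA,left)): drop {carry(b4,left)}, keep {ball_in(b2,rmC), robot_in(rmA)}, require {ball_in(b4,rmA), free(left), robot_in(rmA)}
    → {ball_in(b2,rmC), ball_in(b4,rmA), free(left), robot_in(rmA)}
  through step 3 (drop(b4,rmA,left)): drop {ball_in(b4,rmA), free(left)}, keep {ball_in(b2,rmC), robot_in(rmA)}, require {carry(b4,left), robot_in(rmA)}
    → {ball_in(b2,rmC), carry(b4,left), robot_in(rmA)}
  through step 2 (go(rmC,rmA)): drop {robot_in(rmA)}, keep {ball_in(b2,rmC), carry(b4,left)}, require {robot_in(rmC)}
    → {ball_in(b2,rmC), carry(b4,left), robot_in(rmC)}
  through step 1 (pick(b4,rmC,left)): drop {carry(b4,left)}, keep {ball_in(b2,rmC), robot_in(rmC)}, require {ball_in(b4,rmC), free(left), robot_in(rmC)}
    → {ball_in(b2,rmC), ball_in(b4,rmC), free(left), robot_in(rmC)}

== RESULT ==
["ball_in(b2,rmC)", "ball_in(b4,rmC)", "free(left)", "robot_in(rmC)"]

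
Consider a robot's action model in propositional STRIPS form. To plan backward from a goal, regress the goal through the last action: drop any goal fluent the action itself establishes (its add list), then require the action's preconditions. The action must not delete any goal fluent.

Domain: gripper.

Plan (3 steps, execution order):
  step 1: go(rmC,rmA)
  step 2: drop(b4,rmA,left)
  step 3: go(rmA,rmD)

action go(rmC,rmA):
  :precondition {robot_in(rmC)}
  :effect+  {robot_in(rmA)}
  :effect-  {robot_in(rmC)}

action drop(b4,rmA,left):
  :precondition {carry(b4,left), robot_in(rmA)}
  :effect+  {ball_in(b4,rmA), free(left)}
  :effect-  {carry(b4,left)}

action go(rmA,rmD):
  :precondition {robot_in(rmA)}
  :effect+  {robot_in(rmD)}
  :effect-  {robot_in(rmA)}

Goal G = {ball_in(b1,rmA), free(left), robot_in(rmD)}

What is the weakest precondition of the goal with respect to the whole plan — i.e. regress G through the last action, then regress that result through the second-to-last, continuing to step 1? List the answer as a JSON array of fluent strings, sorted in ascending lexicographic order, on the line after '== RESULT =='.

Work backward from the goal:
  through step 3 (go(rmA,rmD)): drop {robot_in(rmD)}, keep {ball_in(b1,rmA), free(left)}, require {robot_in(rmA)}
    → {ball_in(b1,rmA), free(left), robot_in(rmA)}
  through step 2 (drop(b4,rmA,left)): drop {free(left)}, keep {ball_in(b1,rmA), robot_in(rmA)}, require {carry(b4,left), robot_in(rmA)}
    → {ball_in(b1,rmA), carry(b4,left), robot_in(rmA)}
  through step 1 (go(rmC,rmA)): drop {robot_in(rmA)}, keep {ball_in(b1,rmA), carry(b4,left)}, require {robot_in(rmC)}
    → {ball_in(b1,rmA), carry(b4,left), robot_in(rmC)}

== RESULT ==
["ball_in(b1,rmA)", "carry(b4,left)", "robot_in(rmC)"]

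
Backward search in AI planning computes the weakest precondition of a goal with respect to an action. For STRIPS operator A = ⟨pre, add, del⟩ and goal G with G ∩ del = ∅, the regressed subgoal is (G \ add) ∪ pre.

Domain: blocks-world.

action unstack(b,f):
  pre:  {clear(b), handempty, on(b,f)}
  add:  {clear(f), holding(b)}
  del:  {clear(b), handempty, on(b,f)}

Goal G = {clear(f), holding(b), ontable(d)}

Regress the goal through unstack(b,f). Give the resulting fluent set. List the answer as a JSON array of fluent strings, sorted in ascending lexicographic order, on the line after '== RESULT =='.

Compute (G \ add) ∪ pre:
  G ∩ del = {}  (empty — regression defined)
  G \ add = {clear(f), holding(b), ontable(d)} \ {clear(f), holding(b)} = {ontable(d)}
  ∪ pre   = {ontable(d)} ∪ {clear(b), handempty, on(b,f)}
          = {clear(b), handempty, on(b,f), ontable(d)}

== RESULT ==
["clear(b)", "handempty", "on(b,f)", "ontable(d)"]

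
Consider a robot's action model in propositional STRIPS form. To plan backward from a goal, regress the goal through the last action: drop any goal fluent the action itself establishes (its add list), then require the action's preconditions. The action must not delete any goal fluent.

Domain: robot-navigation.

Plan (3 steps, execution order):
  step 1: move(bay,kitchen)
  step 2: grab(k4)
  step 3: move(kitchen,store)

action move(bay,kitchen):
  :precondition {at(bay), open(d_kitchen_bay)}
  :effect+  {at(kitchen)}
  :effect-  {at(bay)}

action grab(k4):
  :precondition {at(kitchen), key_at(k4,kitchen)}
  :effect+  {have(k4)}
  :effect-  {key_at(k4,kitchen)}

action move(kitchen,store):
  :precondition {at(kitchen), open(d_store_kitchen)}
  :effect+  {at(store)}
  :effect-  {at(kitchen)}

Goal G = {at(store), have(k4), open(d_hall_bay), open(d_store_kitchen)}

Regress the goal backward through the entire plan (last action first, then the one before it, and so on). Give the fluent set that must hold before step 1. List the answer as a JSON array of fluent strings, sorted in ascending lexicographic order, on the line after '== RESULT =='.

Regress step by step:
  through step 3 (move(kitchen,store)): drop {at(store)}, keep {have(k4), open(d_hall_bay), open(d_store_kitchen)}, require {at(kitchen), open(d_store_kitchen)}
    → {at(kitchen), have(k4), open(d_hall_bay), open(d_store_kitchen)}
  through step 2 (grab(k4)): drop {have(k4)}, keep {at(kitchen), open(d_hall_bay), open(d_store_kitchen)}, require {at(kitchen), key_at(k4,kitchen)}
    → {at(kitchen), key_at(k4,kitchen), open(d_hall_bay), open(d_store_kitchen)}
  through step 1 (move(bay,kitchen)): drop {at(kitchen)}, keep {key_at(k4,kitchen), open(d_hall_bay), open(d_store_kitchen)}, require {at(bay), open(d_kitchen_bay)}
    → {at(bay), key_at(k4,kitchen), open(d_hall_bay), open(d_kitchen_bay), open(d_store_kitchen)}

== RESULT ==
["at(bay)", "key_at(k4,kitchen)", "open(d_hall_bay)", "open(d_kitchen_bay)", "open(d_store_kitchen)"]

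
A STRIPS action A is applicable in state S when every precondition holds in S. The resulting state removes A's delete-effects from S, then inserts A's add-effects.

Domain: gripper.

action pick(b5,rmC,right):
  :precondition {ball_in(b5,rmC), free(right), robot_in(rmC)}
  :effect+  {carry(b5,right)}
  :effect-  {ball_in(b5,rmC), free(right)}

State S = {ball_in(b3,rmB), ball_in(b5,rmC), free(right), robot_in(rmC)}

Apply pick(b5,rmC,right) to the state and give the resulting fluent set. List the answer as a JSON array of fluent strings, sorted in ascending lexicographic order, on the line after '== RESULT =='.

Compute (S \ del) ∪ add:
  pre ⊆ S: {ball_in(b5,rmC), free(right), robot_in(rmC)} ⊆ S  — applicable
  S \ del = {ball_in(b3,rmB), robot_in(rmC)}
  ∪ add   = {ball_in(b3,rmB), carry(b5,right), robot_in(rmC)}

== RESULT ==
["ball_in(b3,rmB)", "carry(b5,right)", "robot_in(rmC)"]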